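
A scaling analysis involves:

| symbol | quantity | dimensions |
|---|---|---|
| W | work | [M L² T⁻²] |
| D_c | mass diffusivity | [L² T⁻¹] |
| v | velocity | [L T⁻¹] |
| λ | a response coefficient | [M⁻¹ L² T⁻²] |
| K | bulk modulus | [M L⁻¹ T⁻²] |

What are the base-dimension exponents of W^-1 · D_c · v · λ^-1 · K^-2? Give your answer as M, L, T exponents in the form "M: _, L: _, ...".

Collect each base-dimension exponent across the product:
  M: −(1) + (0) + (0) − (-1) − 2·(1) = -2
  L: −(2) + (2) + (1) − (2) − 2·(-1) = 1
  T: −(-2) + (-1) + (-1) − (-2) − 2·(-2) = 6
So the dimensions are [M⁻² L T⁶].

M: -2, L: 1, T: 6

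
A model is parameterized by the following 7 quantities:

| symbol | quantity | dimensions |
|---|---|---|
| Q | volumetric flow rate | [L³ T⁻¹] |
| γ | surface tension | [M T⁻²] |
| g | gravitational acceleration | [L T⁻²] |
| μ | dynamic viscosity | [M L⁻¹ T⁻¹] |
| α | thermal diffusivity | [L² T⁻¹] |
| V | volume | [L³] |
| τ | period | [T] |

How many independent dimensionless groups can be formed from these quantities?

4

There are 7 variables and 3 base dimensions (M, L, T).
The dimension matrix has rank 3.
Independent dimensionless groups: 7 − 3 = 4.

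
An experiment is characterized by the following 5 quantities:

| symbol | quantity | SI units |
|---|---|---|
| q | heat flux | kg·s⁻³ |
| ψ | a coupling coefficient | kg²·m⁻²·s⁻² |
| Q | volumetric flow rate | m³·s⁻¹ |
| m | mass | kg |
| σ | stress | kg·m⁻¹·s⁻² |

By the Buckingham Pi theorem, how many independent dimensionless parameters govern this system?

2

There are 5 variables and 3 base dimensions (M, L, T).
The dimension matrix has rank 3.
Independent dimensionless groups: 5 − 3 = 2.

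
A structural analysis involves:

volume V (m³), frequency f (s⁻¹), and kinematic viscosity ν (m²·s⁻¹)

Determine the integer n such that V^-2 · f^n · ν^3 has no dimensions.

Balance the T exponent: (-1)·n from f, plus −2·(0) + 3·(-1) = -3 from the rest, must sum to zero.
−n − 3 = 0, so n = -3.

-3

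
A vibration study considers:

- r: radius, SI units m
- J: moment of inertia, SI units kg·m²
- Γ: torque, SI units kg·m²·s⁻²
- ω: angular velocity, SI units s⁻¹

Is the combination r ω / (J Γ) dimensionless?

no

Sum the exponent of each base dimension across the product:
  M: [r]_M − [J]_M − [Γ]_M + [ω]_M = (0) − (1) − (1) + (0) = -2
  L: [r]_L − [J]_L − [Γ]_L + [ω]_L = (1) − (2) − (2) + (0) = -3
  T: [r]_T − [J]_T − [Γ]_T + [ω]_T = (0) − (0) − (-2) + (-1) = 1
Net dimensions [M⁻² L⁻³ T] ≠ [1] — not dimensionless.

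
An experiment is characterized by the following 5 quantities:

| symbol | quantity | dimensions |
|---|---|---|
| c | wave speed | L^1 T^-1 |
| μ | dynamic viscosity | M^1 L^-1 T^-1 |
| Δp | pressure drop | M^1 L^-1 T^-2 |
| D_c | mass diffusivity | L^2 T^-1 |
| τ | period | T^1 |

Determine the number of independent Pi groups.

There are 5 variables and 3 base dimensions (M, L, T).
The dimension matrix has rank 3.
Independent dimensionless groups: 5 − 3 = 2.

2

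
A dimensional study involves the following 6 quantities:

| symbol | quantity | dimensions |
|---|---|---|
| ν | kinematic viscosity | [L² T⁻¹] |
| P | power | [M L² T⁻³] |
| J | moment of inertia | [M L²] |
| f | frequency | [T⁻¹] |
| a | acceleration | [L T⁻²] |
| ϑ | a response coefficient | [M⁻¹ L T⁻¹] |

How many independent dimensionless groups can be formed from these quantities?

There are 6 variables and 3 base dimensions (M, L, T).
The dimension matrix has rank 3.
Independent dimensionless groups: 6 − 3 = 3.

3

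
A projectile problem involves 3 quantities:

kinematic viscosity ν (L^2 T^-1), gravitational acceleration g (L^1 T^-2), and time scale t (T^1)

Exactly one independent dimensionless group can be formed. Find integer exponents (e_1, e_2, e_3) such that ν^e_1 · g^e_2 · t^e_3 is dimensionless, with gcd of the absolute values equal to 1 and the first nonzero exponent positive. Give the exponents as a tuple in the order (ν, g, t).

L: e_1·(2) + e_2·(1) + e_3·(0) = 0
T: e_1·(-1) + e_2·(-2) + e_3·(1) = 0
Solving this homogeneous linear system for the smallest-integer solution (first nonzero entry positive) gives (1, -2, -3).

(1, -2, -3)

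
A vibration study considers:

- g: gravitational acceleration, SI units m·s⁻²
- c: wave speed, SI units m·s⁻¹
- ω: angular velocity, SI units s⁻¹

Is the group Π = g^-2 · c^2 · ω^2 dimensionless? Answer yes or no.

yes

Sum the exponent of each base dimension across the product:
  L: −2·[g]_L + 2·[c]_L + 2·[ω]_L = −2·(1) + 2·(1) + 2·(0) = 0
  T: −2·[g]_T + 2·[c]_T + 2·[ω]_T = −2·(-2) + 2·(-1) + 2·(-1) = 0
All base exponents vanish — dimensionless.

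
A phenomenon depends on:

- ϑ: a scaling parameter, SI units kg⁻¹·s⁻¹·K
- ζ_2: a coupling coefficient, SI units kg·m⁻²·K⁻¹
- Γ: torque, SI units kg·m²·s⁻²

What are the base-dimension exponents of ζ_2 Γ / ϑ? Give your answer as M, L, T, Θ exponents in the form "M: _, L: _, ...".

Collect each base-dimension exponent across the product:
  M: −(-1) + (1) + (1) = 3
  L: −(0) + (-2) + (2) = 0
  T: −(-1) + (0) + (-2) = -1
  Θ: −(1) + (-1) + (0) = -2
So the dimensions are [M³ T⁻¹ Θ⁻²].

M: 3, L: 0, T: -1, Θ: -2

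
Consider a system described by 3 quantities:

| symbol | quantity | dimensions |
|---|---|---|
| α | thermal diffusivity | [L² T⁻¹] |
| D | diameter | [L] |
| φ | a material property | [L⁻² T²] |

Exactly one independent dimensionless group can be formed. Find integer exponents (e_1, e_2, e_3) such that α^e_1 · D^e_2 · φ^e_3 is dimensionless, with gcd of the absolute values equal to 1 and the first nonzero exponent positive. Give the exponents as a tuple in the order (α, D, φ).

(2, -2, 1)

L: e_1·(2) + e_2·(1) + e_3·(-2) = 0
T: e_1·(-1) + e_2·(0) + e_3·(2) = 0
Solving this homogeneous linear system for the smallest-integer solution (first nonzero entry positive) gives (2, -2, 1).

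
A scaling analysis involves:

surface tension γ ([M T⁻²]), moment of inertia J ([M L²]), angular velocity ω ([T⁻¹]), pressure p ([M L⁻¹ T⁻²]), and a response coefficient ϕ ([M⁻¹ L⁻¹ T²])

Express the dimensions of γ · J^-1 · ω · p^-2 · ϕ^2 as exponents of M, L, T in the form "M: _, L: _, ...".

M: -4, L: -2, T: 5

Collect each base-dimension exponent across the product:
  M: (1) − (1) + (0) − 2·(1) + 2·(-1) = -4
  L: (0) − (2) + (0) − 2·(-1) + 2·(-1) = -2
  T: (-2) − (0) + (-1) − 2·(-2) + 2·(2) = 5
So the dimensions are [M⁻⁴ L⁻² T⁵].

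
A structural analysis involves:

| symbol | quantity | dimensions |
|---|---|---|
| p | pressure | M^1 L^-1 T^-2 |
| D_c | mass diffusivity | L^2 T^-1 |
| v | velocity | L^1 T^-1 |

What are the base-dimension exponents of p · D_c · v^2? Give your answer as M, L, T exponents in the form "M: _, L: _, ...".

M: 1, L: 3, T: -5

Collect each base-dimension exponent across the product:
  M: (1) + (0) + 2·(0) = 1
  L: (-1) + (2) + 2·(1) = 3
  T: (-2) + (-1) + 2·(-1) = -5
So the dimensions are [M L³ T⁻⁵].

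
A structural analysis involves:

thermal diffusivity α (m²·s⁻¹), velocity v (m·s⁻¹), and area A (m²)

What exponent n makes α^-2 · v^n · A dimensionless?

Balance the L exponent: (1)·n from v, plus −2·(2) + (2) = -2 from the rest, must sum to zero.
n − 2 = 0, so n = 2.

2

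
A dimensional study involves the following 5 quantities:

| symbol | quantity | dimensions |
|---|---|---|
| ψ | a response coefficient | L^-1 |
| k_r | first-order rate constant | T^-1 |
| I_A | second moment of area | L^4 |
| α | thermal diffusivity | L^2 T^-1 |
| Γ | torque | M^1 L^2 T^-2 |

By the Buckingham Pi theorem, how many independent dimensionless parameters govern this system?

There are 5 variables and 3 base dimensions (M, L, T).
The dimension matrix has rank 3.
Independent dimensionless groups: 5 − 3 = 2.

2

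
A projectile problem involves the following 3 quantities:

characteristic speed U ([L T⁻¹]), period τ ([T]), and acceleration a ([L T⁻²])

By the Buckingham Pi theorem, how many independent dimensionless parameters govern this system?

There are 3 variables and 2 base dimensions (L, T).
The dimension matrix has rank 2.
Independent dimensionless groups: 3 − 2 = 1.

1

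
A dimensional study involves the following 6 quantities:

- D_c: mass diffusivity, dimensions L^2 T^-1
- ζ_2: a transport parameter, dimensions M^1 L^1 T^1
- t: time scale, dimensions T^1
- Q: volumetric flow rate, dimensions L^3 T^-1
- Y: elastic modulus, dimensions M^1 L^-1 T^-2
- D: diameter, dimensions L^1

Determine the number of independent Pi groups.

There are 6 variables and 3 base dimensions (M, L, T).
The dimension matrix has rank 3.
Independent dimensionless groups: 6 − 3 = 3.

3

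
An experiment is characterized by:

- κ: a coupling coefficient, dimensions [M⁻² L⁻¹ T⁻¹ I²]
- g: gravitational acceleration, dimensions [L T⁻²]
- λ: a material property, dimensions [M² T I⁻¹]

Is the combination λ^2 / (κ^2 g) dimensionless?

no

Sum the exponent of each base dimension across the product:
  M: −2·[κ]_M − [g]_M + 2·[λ]_M = −2·(-2) − (0) + 2·(2) = 8
  L: −2·[κ]_L − [g]_L + 2·[λ]_L = −2·(-1) − (1) + 2·(0) = 1
  T: −2·[κ]_T − [g]_T + 2·[λ]_T = −2·(-1) − (-2) + 2·(1) = 6
  I: −2·[κ]_I − [g]_I + 2·[λ]_I = −2·(2) − (0) + 2·(-1) = -6
Net dimensions [M⁸ L T⁶ I⁻⁶] ≠ [1] — not dimensionless.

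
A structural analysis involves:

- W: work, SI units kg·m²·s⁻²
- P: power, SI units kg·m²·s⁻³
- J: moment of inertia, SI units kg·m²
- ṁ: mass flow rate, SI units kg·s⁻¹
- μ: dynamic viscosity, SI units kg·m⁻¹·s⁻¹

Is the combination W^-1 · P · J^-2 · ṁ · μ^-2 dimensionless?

Sum the exponent of each base dimension across the product:
  M: −[W]_M + [P]_M − 2·[J]_M + [ṁ]_M − 2·[μ]_M = −(1) + (1) − 2·(1) + (1) − 2·(1) = -3
  L: −[W]_L + [P]_L − 2·[J]_L + [ṁ]_L − 2·[μ]_L = −(2) + (2) − 2·(2) + (0) − 2·(-1) = -2
  T: −[W]_T + [P]_T − 2·[J]_T + [ṁ]_T − 2·[μ]_T = −(-2) + (-3) − 2·(0) + (-1) − 2·(-1) = 0
Net dimensions [M⁻³ L⁻²] ≠ [1] — not dimensionless.

no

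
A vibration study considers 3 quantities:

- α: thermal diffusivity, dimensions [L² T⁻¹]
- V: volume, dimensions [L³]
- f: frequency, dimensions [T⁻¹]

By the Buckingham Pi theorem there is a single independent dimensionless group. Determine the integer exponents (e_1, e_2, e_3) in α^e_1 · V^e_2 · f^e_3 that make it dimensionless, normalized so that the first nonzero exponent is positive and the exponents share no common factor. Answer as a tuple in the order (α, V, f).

(3, -2, -3)

L: e_1·(2) + e_2·(3) + e_3·(0) = 0
T: e_1·(-1) + e_2·(0) + e_3·(-1) = 0
Solving this homogeneous linear system for the smallest-integer solution (first nonzero entry positive) gives (3, -2, -3).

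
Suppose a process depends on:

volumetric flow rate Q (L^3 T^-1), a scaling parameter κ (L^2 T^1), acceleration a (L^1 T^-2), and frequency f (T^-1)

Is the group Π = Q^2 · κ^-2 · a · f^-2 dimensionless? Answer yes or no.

no

Sum the exponent of each base dimension across the product:
  L: 2·[Q]_L − 2·[κ]_L + [a]_L − 2·[f]_L = 2·(3) − 2·(2) + (1) − 2·(0) = 3
  T: 2·[Q]_T − 2·[κ]_T + [a]_T − 2·[f]_T = 2·(-1) − 2·(1) + (-2) − 2·(-1) = -4
Net dimensions [L³ T⁻⁴] ≠ [1] — not dimensionless.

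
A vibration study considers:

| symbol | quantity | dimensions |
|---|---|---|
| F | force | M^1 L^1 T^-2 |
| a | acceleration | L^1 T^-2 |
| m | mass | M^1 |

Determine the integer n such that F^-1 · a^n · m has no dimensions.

Balance the L exponent: (1)·n from a, plus −(1) + (0) = -1 from the rest, must sum to zero.
n − 1 = 0, so n = 1.

1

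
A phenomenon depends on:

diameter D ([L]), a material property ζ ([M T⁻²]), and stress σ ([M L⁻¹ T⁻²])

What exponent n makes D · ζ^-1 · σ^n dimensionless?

Balance the M exponent: (1)·n from σ, plus (0) − (1) = -1 from the rest, must sum to zero.
n − 1 = 0, so n = 1.

1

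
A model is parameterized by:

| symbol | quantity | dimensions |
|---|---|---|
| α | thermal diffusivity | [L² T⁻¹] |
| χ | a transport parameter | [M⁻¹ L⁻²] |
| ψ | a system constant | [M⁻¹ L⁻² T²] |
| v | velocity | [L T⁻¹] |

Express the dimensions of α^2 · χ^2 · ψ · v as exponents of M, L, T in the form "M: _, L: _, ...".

M: -3, L: -1, T: -1

Collect each base-dimension exponent across the product:
  M: 2·(0) + 2·(-1) + (-1) + (0) = -3
  L: 2·(2) + 2·(-2) + (-2) + (1) = -1
  T: 2·(-1) + 2·(0) + (2) + (-1) = -1
So the dimensions are [M⁻³ L⁻¹ T⁻¹].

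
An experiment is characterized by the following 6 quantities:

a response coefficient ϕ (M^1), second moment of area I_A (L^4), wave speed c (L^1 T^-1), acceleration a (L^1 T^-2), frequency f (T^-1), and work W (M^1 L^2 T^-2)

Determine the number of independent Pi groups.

There are 6 variables and 3 base dimensions (M, L, T).
The dimension matrix has rank 3.
Independent dimensionless groups: 6 − 3 = 3.

3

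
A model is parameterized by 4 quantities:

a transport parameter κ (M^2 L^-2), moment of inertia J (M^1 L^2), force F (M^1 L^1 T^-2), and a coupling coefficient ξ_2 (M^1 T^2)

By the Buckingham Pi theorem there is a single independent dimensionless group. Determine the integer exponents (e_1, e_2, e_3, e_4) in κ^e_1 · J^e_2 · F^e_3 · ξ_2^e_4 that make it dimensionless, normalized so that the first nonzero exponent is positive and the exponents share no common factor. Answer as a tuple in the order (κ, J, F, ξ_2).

M: e_1·(2) + e_2·(1) + e_3·(1) + e_4·(1) = 0
L: e_1·(-2) + e_2·(2) + e_3·(1) + e_4·(0) = 0
T: e_1·(0) + e_2·(0) + e_3·(-2) + e_4·(2) = 0
Solving this homogeneous linear system for the smallest-integer solution (first nonzero entry positive) gives (1, 2, -2, -2).

(1, 2, -2, -2)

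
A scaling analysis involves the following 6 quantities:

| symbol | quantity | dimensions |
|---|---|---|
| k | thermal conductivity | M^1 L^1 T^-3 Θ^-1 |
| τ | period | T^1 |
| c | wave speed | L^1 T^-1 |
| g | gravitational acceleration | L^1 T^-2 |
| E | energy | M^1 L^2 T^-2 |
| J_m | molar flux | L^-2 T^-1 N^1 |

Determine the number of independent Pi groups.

There are 6 variables and 5 base dimensions (M, L, T, Θ, N).
The dimension matrix has rank 5.
Independent dimensionless groups: 6 − 5 = 1.

1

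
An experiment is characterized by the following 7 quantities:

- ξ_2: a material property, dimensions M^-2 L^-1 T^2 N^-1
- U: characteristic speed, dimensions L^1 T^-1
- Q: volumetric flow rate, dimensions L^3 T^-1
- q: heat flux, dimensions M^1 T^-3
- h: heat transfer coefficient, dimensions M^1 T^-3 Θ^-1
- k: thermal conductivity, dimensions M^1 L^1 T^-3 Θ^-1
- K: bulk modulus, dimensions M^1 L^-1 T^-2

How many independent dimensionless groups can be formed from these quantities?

2

There are 7 variables and 5 base dimensions (M, L, T, Θ, N).
The dimension matrix has rank 5.
Independent dimensionless groups: 7 − 5 = 2.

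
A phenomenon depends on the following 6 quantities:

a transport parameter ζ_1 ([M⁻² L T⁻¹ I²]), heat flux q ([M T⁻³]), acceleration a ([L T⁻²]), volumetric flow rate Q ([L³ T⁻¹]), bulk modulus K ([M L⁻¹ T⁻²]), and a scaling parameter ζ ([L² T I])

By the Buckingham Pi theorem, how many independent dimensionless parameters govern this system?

There are 6 variables and 4 base dimensions (M, L, T, I).
The dimension matrix has rank 4.
Independent dimensionless groups: 6 − 4 = 2.

2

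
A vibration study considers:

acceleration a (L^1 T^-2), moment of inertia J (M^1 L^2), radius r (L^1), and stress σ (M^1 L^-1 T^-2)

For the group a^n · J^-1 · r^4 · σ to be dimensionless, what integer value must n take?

-1

Balance the L exponent: (1)·n from a, plus −(2) + 4·(1) + (-1) = 1 from the rest, must sum to zero.
n + 1 = 0, so n = -1.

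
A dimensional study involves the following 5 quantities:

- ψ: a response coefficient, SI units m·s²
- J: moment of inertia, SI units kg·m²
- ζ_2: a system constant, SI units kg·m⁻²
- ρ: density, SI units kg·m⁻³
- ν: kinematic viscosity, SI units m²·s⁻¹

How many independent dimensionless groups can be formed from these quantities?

2

There are 5 variables and 3 base dimensions (M, L, T).
The dimension matrix has rank 3.
Independent dimensionless groups: 5 − 3 = 2.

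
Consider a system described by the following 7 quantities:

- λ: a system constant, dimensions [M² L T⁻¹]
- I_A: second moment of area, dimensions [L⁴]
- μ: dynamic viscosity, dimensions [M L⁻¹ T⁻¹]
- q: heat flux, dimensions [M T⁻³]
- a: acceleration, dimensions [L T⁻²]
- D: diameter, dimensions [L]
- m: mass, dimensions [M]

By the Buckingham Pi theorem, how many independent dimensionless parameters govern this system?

There are 7 variables and 3 base dimensions (M, L, T).
The dimension matrix has rank 3.
Independent dimensionless groups: 7 − 3 = 4.

4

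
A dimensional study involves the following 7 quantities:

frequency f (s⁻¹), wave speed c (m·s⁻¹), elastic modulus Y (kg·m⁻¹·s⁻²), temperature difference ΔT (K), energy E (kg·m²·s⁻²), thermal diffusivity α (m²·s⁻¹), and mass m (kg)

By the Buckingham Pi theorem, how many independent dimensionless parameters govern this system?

3

There are 7 variables and 4 base dimensions (M, L, T, Θ).
The dimension matrix has rank 4.
Independent dimensionless groups: 7 − 4 = 3.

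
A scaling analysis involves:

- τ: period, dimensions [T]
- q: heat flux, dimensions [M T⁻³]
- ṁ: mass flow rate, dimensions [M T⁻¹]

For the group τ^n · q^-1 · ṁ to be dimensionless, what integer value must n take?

Balance the T exponent: (1)·n from τ, plus −(-3) + (-1) = 2 from the rest, must sum to zero.
n + 2 = 0, so n = -2.

-2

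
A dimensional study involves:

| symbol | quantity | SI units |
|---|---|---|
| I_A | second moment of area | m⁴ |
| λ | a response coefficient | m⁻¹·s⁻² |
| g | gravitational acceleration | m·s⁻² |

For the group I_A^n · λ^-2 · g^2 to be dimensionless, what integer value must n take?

-1

Balance the L exponent: (4)·n from I_A, plus −2·(-1) + 2·(1) = 4 from the rest, must sum to zero.
4n + 4 = 0, so n = -1.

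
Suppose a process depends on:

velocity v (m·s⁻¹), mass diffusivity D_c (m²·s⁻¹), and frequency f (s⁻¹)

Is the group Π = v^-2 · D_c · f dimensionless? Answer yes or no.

Sum the exponent of each base dimension across the product:
  M: −2·[v]_M + [D_c]_M + [f]_M = −2·(0) + (0) + (0) = 0
  L: −2·[v]_L + [D_c]_L + [f]_L = −2·(1) + (2) + (0) = 0
  T: −2·[v]_T + [D_c]_T + [f]_T = −2·(-1) + (-1) + (-1) = 0
  N: −2·[v]_N + [D_c]_N + [f]_N = −2·(0) + (0) + (0) = 0
All base exponents vanish — dimensionless.

yes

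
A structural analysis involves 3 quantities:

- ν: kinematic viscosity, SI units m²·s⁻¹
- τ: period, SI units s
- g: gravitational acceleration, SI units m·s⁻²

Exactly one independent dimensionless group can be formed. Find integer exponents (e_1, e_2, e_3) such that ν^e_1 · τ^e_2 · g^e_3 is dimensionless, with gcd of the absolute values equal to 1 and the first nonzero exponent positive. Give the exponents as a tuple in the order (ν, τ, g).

(1, -3, -2)

L: e_1·(2) + e_2·(0) + e_3·(1) = 0
T: e_1·(-1) + e_2·(1) + e_3·(-2) = 0
Solving this homogeneous linear system for the smallest-integer solution (first nonzero entry positive) gives (1, -3, -2).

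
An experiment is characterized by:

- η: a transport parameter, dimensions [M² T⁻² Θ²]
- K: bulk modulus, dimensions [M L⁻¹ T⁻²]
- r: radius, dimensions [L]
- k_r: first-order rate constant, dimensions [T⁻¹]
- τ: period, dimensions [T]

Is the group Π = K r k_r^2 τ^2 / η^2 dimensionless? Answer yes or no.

Sum the exponent of each base dimension across the product:
  M: −2·[η]_M + [K]_M + [r]_M + 2·[k_r]_M + 2·[τ]_M = −2·(2) + (1) + (0) + 2·(0) + 2·(0) = -3
  L: −2·[η]_L + [K]_L + [r]_L + 2·[k_r]_L + 2·[τ]_L = −2·(0) + (-1) + (1) + 2·(0) + 2·(0) = 0
  T: −2·[η]_T + [K]_T + [r]_T + 2·[k_r]_T + 2·[τ]_T = −2·(-2) + (-2) + (0) + 2·(-1) + 2·(1) = 2
  Θ: −2·[η]_Θ + [K]_Θ + [r]_Θ + 2·[k_r]_Θ + 2·[τ]_Θ = −2·(2) + (0) + (0) + 2·(0) + 2·(0) = -4
Net dimensions [M⁻³ T² Θ⁻⁴] ≠ [1] — not dimensionless.

no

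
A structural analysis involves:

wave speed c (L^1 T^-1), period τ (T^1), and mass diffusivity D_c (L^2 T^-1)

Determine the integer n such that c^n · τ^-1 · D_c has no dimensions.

Balance the L exponent: (1)·n from c, plus −(0) + (2) = 2 from the rest, must sum to zero.
n + 2 = 0, so n = -2.

-2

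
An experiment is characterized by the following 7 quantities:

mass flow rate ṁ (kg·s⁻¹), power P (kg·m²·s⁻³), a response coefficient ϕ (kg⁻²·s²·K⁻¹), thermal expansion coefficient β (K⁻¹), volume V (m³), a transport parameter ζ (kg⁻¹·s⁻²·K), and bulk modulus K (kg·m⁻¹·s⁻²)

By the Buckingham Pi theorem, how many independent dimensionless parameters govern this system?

There are 7 variables and 4 base dimensions (M, L, T, Θ).
The dimension matrix has rank 4.
Independent dimensionless groups: 7 − 4 = 3.

3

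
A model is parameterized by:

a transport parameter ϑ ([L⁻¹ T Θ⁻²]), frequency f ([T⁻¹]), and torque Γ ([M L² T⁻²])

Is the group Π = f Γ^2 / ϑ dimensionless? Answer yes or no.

no

Sum the exponent of each base dimension across the product:
  M: −[ϑ]_M + [f]_M + 2·[Γ]_M = −(0) + (0) + 2·(1) = 2
  L: −[ϑ]_L + [f]_L + 2·[Γ]_L = −(-1) + (0) + 2·(2) = 5
  T: −[ϑ]_T + [f]_T + 2·[Γ]_T = −(1) + (-1) + 2·(-2) = -6
  Θ: −[ϑ]_Θ + [f]_Θ + 2·[Γ]_Θ = −(-2) + (0) + 2·(0) = 2
Net dimensions [M² L⁵ T⁻⁶ Θ²] ≠ [1] — not dimensionless.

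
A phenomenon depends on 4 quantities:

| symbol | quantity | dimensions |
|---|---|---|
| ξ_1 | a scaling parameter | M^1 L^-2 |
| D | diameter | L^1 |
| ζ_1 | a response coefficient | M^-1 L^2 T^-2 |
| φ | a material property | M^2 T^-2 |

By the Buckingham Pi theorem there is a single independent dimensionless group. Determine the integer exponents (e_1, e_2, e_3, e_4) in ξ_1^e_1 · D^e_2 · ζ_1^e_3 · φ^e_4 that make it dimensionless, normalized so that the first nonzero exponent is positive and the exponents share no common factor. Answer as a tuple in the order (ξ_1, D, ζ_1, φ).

M: e_1·(1) + e_2·(0) + e_3·(-1) + e_4·(2) = 0
L: e_1·(-2) + e_2·(1) + e_3·(2) + e_4·(0) = 0
T: e_1·(0) + e_2·(0) + e_3·(-2) + e_4·(-2) = 0
Solving this homogeneous linear system for the smallest-integer solution (first nonzero entry positive) gives (3, 4, 1, -1).

(3, 4, 1, -1)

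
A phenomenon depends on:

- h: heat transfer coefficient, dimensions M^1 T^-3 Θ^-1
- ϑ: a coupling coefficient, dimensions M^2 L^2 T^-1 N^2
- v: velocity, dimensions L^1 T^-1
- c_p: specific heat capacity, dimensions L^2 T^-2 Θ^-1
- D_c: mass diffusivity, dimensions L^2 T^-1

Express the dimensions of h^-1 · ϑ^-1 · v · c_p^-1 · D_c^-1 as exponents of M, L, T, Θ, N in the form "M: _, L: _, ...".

M: -3, L: -5, T: 6, Θ: 2, N: -2

Collect each base-dimension exponent across the product:
  M: −(1) − (2) + (0) − (0) − (0) = -3
  L: −(0) − (2) + (1) − (2) − (2) = -5
  T: −(-3) − (-1) + (-1) − (-2) − (-1) = 6
  Θ: −(-1) − (0) + (0) − (-1) − (0) = 2
  N: −(0) − (2) + (0) − (0) − (0) = -2
So the dimensions are [M⁻³ L⁻⁵ T⁶ Θ² N⁻²].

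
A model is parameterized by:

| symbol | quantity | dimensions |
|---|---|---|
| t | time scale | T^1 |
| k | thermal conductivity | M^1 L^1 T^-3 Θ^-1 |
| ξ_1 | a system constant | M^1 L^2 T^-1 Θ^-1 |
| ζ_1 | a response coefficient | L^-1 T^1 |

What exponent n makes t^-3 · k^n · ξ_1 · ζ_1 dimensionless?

-1

Balance the M exponent: (1)·n from k, plus −3·(0) + (1) + (0) = 1 from the rest, must sum to zero.
n + 1 = 0, so n = -1.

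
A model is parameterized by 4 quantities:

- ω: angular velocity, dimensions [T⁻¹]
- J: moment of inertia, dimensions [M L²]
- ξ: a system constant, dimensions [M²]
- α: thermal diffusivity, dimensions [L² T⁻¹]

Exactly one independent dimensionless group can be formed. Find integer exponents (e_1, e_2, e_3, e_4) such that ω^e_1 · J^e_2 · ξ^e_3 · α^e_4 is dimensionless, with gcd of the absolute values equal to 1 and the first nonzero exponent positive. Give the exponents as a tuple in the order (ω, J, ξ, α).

(2, 2, -1, -2)

M: e_1·(0) + e_2·(1) + e_3·(2) + e_4·(0) = 0
L: e_1·(0) + e_2·(2) + e_3·(0) + e_4·(2) = 0
T: e_1·(-1) + e_2·(0) + e_3·(0) + e_4·(-1) = 0
Solving this homogeneous linear system for the smallest-integer solution (first nonzero entry positive) gives (2, 2, -1, -2).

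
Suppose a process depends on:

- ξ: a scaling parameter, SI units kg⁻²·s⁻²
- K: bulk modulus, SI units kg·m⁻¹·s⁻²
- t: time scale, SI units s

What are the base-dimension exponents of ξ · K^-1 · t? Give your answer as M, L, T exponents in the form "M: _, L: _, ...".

M: -3, L: 1, T: 1

Collect each base-dimension exponent across the product:
  M: (-2) − (1) + (0) = -3
  L: (0) − (-1) + (0) = 1
  T: (-2) − (-2) + (1) = 1
So the dimensions are [M⁻³ L T].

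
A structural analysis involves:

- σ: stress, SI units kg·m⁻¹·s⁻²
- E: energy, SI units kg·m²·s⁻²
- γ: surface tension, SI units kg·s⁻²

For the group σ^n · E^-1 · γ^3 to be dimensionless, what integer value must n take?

-2

Balance the M exponent: (1)·n from σ, plus −(1) + 3·(1) = 2 from the rest, must sum to zero.
n + 2 = 0, so n = -2.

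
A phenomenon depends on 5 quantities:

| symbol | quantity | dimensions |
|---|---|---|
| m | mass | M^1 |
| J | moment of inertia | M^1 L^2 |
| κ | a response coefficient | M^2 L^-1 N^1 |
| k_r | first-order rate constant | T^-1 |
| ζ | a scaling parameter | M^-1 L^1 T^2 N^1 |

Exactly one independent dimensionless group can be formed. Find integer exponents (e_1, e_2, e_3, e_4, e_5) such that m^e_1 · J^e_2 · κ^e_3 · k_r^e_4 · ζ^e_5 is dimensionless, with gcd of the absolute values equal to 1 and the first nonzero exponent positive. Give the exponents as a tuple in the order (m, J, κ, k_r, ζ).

(4, -1, -1, 2, 1)

M: e_1·(1) + e_2·(1) + e_3·(2) + e_4·(0) + e_5·(-1) = 0
L: e_1·(0) + e_2·(2) + e_3·(-1) + e_4·(0) + e_5·(1) = 0
T: e_1·(0) + e_2·(0) + e_3·(0) + e_4·(-1) + e_5·(2) = 0
N: e_1·(0) + e_2·(0) + e_3·(1) + e_4·(0) + e_5·(1) = 0
Solving this homogeneous linear system for the smallest-integer solution (first nonzero entry positive) gives (4, -1, -1, 2, 1).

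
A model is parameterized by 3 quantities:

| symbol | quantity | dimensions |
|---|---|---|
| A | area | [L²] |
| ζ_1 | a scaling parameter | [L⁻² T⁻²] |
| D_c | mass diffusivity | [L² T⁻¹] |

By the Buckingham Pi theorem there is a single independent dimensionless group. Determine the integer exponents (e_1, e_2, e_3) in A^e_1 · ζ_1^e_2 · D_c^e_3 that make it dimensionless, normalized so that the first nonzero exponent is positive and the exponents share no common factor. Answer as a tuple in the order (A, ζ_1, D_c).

L: e_1·(2) + e_2·(-2) + e_3·(2) = 0
T: e_1·(0) + e_2·(-2) + e_3·(-1) = 0
Solving this homogeneous linear system for the smallest-integer solution (first nonzero entry positive) gives (3, 1, -2).

(3, 1, -2)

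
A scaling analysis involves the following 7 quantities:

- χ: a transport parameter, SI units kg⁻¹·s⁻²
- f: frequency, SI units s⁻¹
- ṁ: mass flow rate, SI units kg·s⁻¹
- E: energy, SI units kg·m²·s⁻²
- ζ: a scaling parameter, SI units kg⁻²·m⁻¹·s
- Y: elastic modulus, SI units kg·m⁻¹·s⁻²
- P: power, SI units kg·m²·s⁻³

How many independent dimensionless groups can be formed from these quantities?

4

There are 7 variables and 3 base dimensions (M, L, T).
The dimension matrix has rank 3.
Independent dimensionless groups: 7 − 3 = 4.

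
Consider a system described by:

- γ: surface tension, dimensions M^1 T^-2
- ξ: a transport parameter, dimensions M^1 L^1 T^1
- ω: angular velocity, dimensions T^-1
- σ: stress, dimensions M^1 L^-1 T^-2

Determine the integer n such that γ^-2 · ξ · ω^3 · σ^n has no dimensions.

1

Balance the M exponent: (1)·n from σ, plus −2·(1) + (1) + 3·(0) = -1 from the rest, must sum to zero.
n − 1 = 0, so n = 1.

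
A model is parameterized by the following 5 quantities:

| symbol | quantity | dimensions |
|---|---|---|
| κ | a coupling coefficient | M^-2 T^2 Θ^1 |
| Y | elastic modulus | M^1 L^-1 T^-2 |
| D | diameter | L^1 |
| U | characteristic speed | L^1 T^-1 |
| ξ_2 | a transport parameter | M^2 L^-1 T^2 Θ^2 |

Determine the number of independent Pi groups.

There are 5 variables and 4 base dimensions (M, L, T, Θ).
The dimension matrix has rank 4.
Independent dimensionless groups: 5 − 4 = 1.

1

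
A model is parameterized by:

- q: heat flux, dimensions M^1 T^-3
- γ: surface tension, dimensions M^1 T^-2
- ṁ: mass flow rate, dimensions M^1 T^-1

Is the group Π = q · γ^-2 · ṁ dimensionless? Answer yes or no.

yes

Sum the exponent of each base dimension across the product:
  M: [q]_M − 2·[γ]_M + [ṁ]_M = (1) − 2·(1) + (1) = 0
  L: [q]_L − 2·[γ]_L + [ṁ]_L = (0) − 2·(0) + (0) = 0
  T: [q]_T − 2·[γ]_T + [ṁ]_T = (-3) − 2·(-2) + (-1) = 0
  Θ: [q]_Θ − 2·[γ]_Θ + [ṁ]_Θ = (0) − 2·(0) + (0) = 0
All base exponents vanish — dimensionless.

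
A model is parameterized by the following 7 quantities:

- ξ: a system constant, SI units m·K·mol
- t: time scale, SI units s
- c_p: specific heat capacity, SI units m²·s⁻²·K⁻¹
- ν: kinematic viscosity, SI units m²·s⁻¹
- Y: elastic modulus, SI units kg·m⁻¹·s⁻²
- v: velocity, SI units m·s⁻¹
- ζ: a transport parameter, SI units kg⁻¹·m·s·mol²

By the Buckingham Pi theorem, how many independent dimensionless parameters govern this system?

There are 7 variables and 5 base dimensions (M, L, T, Θ, N).
The dimension matrix has rank 5.
Independent dimensionless groups: 7 − 5 = 2.

2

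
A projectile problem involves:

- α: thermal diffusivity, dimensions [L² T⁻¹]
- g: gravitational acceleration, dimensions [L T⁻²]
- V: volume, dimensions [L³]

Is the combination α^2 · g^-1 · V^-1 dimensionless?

yes

Sum the exponent of each base dimension across the product:
  M: 2·[α]_M − [g]_M − [V]_M = 2·(0) − (0) − (0) = 0
  L: 2·[α]_L − [g]_L − [V]_L = 2·(2) − (1) − (3) = 0
  T: 2·[α]_T − [g]_T − [V]_T = 2·(-1) − (-2) − (0) = 0
All base exponents vanish — dimensionless.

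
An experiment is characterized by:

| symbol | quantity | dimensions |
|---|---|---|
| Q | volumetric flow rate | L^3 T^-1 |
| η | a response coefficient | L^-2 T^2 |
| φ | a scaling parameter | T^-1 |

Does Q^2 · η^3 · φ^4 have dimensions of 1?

yes

Sum the exponent of each base dimension across the product:
  L: 2·[Q]_L + 3·[η]_L + 4·[φ]_L = 2·(3) + 3·(-2) + 4·(0) = 0
  T: 2·[Q]_T + 3·[η]_T + 4·[φ]_T = 2·(-1) + 3·(2) + 4·(-1) = 0
All base exponents vanish — dimensionless.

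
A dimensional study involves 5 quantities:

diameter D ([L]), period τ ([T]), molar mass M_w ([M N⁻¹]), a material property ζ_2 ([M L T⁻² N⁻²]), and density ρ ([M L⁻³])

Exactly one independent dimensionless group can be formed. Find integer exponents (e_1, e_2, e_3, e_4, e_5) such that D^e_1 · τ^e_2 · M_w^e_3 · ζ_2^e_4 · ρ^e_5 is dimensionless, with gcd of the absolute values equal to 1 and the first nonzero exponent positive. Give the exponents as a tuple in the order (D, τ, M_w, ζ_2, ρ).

M: e_1·(0) + e_2·(0) + e_3·(1) + e_4·(1) + e_5·(1) = 0
L: e_1·(1) + e_2·(0) + e_3·(0) + e_4·(1) + e_5·(-3) = 0
T: e_1·(0) + e_2·(1) + e_3·(0) + e_4·(-2) + e_5·(0) = 0
N: e_1·(0) + e_2·(0) + e_3·(-1) + e_4·(-2) + e_5·(0) = 0
Solving this homogeneous linear system for the smallest-integer solution (first nonzero entry positive) gives (2, 2, -2, 1, 1).

(2, 2, -2, 1, 1)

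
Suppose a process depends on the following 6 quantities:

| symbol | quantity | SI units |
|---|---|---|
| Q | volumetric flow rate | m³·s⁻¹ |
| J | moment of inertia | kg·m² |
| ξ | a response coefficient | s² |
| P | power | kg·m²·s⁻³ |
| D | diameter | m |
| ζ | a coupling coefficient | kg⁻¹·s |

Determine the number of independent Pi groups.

3

There are 6 variables and 3 base dimensions (M, L, T).
The dimension matrix has rank 3.
Independent dimensionless groups: 6 − 3 = 3.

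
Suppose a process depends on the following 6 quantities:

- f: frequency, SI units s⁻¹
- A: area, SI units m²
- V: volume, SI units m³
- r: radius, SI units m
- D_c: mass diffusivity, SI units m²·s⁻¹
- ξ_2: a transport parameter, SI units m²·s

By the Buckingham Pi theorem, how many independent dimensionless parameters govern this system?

There are 6 variables and 2 base dimensions (L, T).
The dimension matrix has rank 2.
Independent dimensionless groups: 6 − 2 = 4.

4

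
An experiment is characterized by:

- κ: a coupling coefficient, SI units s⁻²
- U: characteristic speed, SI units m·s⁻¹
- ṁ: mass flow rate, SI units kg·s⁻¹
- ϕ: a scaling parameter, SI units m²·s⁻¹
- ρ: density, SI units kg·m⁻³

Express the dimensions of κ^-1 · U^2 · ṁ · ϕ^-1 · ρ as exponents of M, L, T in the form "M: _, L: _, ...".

Collect each base-dimension exponent across the product:
  M: −(0) + 2·(0) + (1) − (0) + (1) = 2
  L: −(0) + 2·(1) + (0) − (2) + (-3) = -3
  T: −(-2) + 2·(-1) + (-1) − (-1) + (0) = 0
So the dimensions are [M² L⁻³].

M: 2, L: -3, T: 0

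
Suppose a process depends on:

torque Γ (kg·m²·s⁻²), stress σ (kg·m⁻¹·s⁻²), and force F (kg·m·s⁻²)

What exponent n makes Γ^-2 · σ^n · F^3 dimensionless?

Balance the M exponent: (1)·n from σ, plus −2·(1) + 3·(1) = 1 from the rest, must sum to zero.
n + 1 = 0, so n = -1.

-1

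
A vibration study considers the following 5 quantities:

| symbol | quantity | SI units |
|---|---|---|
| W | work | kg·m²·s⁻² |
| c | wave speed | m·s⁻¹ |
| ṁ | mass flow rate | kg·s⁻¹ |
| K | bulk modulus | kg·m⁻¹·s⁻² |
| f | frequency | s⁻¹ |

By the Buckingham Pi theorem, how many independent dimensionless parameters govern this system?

2

There are 5 variables and 3 base dimensions (M, L, T).
The dimension matrix has rank 3.
Independent dimensionless groups: 5 − 3 = 2.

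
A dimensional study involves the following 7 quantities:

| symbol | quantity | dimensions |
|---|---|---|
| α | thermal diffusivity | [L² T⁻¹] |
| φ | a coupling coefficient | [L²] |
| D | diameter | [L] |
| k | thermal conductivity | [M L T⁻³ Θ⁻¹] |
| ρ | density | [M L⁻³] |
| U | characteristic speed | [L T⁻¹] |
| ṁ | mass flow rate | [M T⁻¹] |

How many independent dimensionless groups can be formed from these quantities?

There are 7 variables and 4 base dimensions (M, L, T, Θ).
The dimension matrix has rank 4.
Independent dimensionless groups: 7 − 4 = 3.

3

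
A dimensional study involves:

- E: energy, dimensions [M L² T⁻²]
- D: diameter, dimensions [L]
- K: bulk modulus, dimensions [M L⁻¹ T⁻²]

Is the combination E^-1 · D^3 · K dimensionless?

Sum the exponent of each base dimension across the product:
  M: −[E]_M + 3·[D]_M + [K]_M = −(1) + 3·(0) + (1) = 0
  L: −[E]_L + 3·[D]_L + [K]_L = −(2) + 3·(1) + (-1) = 0
  T: −[E]_T + 3·[D]_T + [K]_T = −(-2) + 3·(0) + (-2) = 0
  Θ: −[E]_Θ + 3·[D]_Θ + [K]_Θ = −(0) + 3·(0) + (0) = 0
All base exponents vanish — dimensionless.

yes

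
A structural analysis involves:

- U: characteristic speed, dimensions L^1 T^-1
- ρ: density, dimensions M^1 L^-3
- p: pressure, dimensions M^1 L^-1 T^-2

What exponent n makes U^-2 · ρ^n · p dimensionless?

-1

Balance the M exponent: (1)·n from ρ, plus −2·(0) + (1) = 1 from the rest, must sum to zero.
n + 1 = 0, so n = -1.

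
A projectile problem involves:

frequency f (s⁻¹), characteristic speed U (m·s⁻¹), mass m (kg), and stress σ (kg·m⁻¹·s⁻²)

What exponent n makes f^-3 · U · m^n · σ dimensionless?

Balance the M exponent: (1)·n from m, plus −3·(0) + (0) + (1) = 1 from the rest, must sum to zero.
n + 1 = 0, so n = -1.

-1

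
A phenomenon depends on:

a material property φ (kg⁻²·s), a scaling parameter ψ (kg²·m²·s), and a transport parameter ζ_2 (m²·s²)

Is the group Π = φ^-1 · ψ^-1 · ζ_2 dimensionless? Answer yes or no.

yes

Sum the exponent of each base dimension across the product:
  M: −[φ]_M − [ψ]_M + [ζ_2]_M = −(-2) − (2) + (0) = 0
  L: −[φ]_L − [ψ]_L + [ζ_2]_L = −(0) − (2) + (2) = 0
  T: −[φ]_T − [ψ]_T + [ζ_2]_T = −(1) − (1) + (2) = 0
All base exponents vanish — dimensionless.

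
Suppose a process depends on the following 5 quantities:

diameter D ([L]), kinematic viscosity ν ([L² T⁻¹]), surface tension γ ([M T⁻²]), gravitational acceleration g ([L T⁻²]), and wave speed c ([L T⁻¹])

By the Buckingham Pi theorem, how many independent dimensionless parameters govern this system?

2

There are 5 variables and 3 base dimensions (M, L, T).
The dimension matrix has rank 3.
Independent dimensionless groups: 5 − 3 = 2.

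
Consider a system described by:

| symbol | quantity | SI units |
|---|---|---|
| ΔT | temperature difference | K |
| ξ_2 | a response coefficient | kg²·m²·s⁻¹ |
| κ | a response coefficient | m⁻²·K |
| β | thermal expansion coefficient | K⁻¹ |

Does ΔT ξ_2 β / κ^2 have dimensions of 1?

no

Sum the exponent of each base dimension across the product:
  M: [ΔT]_M + [ξ_2]_M − 2·[κ]_M + [β]_M = (0) + (2) − 2·(0) + (0) = 2
  L: [ΔT]_L + [ξ_2]_L − 2·[κ]_L + [β]_L = (0) + (2) − 2·(-2) + (0) = 6
  T: [ΔT]_T + [ξ_2]_T − 2·[κ]_T + [β]_T = (0) + (-1) − 2·(0) + (0) = -1
  Θ: [ΔT]_Θ + [ξ_2]_Θ − 2·[κ]_Θ + [β]_Θ = (1) + (0) − 2·(1) + (-1) = -2
Net dimensions [M² L⁶ T⁻¹ Θ⁻²] ≠ [1] — not dimensionless.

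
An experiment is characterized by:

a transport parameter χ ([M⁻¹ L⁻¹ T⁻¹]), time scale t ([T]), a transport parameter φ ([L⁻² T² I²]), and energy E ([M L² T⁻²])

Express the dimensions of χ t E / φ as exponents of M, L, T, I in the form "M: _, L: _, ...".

Collect each base-dimension exponent across the product:
  M: (-1) + (0) − (0) + (1) = 0
  L: (-1) + (0) − (-2) + (2) = 3
  T: (-1) + (1) − (2) + (-2) = -4
  I: (0) + (0) − (2) + (0) = -2
So the dimensions are [L³ T⁻⁴ I⁻²].

M: 0, L: 3, T: -4, I: -2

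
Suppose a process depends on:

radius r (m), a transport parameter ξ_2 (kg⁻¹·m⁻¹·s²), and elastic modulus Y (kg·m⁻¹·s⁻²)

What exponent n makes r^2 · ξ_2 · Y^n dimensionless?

Balance the M exponent: (1)·n from Y, plus 2·(0) + (-1) = -1 from the rest, must sum to zero.
n − 1 = 0, so n = 1.

1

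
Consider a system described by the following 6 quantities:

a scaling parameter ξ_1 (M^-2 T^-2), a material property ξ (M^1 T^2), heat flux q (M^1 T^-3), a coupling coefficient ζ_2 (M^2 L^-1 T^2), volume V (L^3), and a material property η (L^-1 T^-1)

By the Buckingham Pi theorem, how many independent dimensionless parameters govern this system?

3

There are 6 variables and 3 base dimensions (M, L, T).
The dimension matrix has rank 3.
Independent dimensionless groups: 6 − 3 = 3.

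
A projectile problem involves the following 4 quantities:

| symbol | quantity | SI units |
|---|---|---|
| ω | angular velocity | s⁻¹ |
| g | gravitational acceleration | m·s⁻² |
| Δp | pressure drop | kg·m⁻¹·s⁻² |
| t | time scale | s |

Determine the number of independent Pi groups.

There are 4 variables and 3 base dimensions (M, L, T).
The dimension matrix has rank 3.
Independent dimensionless groups: 4 − 3 = 1.

1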